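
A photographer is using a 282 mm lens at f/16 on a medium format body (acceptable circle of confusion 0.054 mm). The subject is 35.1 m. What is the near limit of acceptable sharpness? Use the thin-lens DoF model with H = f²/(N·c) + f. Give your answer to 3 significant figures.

25.5 m

Hyperfocal distance H = f²/(N·c) + f = 282²/(16 × 0.054) + 282 = 79524/0.864 + 282 ≈ 92323.7 mm ≈ 92.32 m.
Near limit Dn = s·(H − f)/(H + s − 2f) = 35100 × (92323.7 − 282) / (92323.7 + 35100 − 2 × 282) = 35100 × 92041.7 / 126859.7 ≈ 25466 mm ≈ 25.5 m.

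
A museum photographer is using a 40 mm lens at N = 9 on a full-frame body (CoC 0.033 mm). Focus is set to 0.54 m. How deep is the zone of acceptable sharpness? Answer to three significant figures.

101 mm

Hyperfocal distance H = f²/(N·c) + f = 40²/(9 × 0.033) + 40 = 1600/0.297 + 40 ≈ 5427.2 mm ≈ 5.427 m.
Near limit Dn = s·(H − f)/(H + s − 2f) = 540 × (5427.2 − 40) / (5427.2 + 540 − 2 × 40) = 540 × 5387.2 / 5887.2 ≈ 494.14 mm.
Far limit Df = s·(H − f)/(H − s) = 540 × (5427.2 − 40) / (5427.2 − 540) = 540 × 5387.2 / 4887.2 ≈ 595.25 mm.
Depth of field = Df − Dn = 595.25 − 494.14 ≈ 101.11 mm.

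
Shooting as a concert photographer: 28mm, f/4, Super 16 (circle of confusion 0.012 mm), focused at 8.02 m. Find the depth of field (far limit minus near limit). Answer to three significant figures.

10.3 m

Hyperfocal distance H = f²/(N·c) + f = 28²/(4 × 0.012) + 28 = 784/0.048 + 28 ≈ 16361.3 mm ≈ 16.36 m.
Near limit Dn = s·(H − f)/(H + s − 2f) = 8020 × (16361.3 − 28) / (16361.3 + 8020 − 2 × 28) = 8020 × 16333.3 / 24325.3 ≈ 5385 mm.
Far limit Df = s·(H − f)/(H − s) = 8020 × (16361.3 − 28) / (16361.3 − 8020) = 8020 × 16333.3 / 8341.3 ≈ 15704 mm.
Depth of field = Df − Dn = 15704 − 5385 ≈ 10319 mm ≈ 10.3 m.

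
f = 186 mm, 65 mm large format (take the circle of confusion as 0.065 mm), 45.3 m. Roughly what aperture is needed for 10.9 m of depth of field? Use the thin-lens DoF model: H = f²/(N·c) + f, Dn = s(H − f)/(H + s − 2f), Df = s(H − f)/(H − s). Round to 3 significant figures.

Write h = H − f = f²/(N·c). The thin-lens limits are Dn = s·h/(h + (s−f)) and Df = s·h/(h − (s−f)), so DoF = Df − Dn = 2·s·(s−f)·h / (h² − (s−f)²).
That is a quadratic in h: DoF·h² − 2·s·(s−f)·h − DoF·(s−f)² = 0 ⇒ h = (s−f)·(s + √(s² + DoF²)) / DoF = 45114 × (45300 + √(45300² + 10900²)) / 10900 = 45114 × (45300 + 46592.9) / 10900 ≈ 380336 mm.
Then N = f²/(c·h) = 186² / (0.065 × 380336) = 34596 / 24722 ≈ 1.40.

f/1.40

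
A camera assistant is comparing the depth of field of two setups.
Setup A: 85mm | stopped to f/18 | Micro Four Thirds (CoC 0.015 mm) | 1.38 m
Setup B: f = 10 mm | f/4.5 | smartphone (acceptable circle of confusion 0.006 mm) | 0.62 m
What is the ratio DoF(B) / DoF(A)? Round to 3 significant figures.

Setup A: H = 85²/(18×0.015) + 85 ≈ 26844.3 mm; DoF = Df − Dn = 1450.18 − 1316.30 ≈ 133.88 mm.
Setup B: H = 10²/(4.5×0.006) + 10 ≈ 3713.7 mm; DoF = Df − Dn = 742.25 − 532.33 ≈ 209.92 mm.
Ratio = 209.92 / 133.88 ≈ 1.57.

1.57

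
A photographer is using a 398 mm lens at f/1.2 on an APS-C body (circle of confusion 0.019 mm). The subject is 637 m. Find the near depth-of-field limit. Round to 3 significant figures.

584 m

Hyperfocal distance H = f²/(N·c) + f = 398²/(1.2 × 0.019) + 398 = 158404/0.0228 + 398 ≈ 6947941.9 mm ≈ 6948 m.
Near limit Dn = s·(H − f)/(H + s − 2f) = 637000 × (6947941.9 − 398) / (6947941.9 + 637000 − 2 × 398) = 637000 × 6947543.9 / 7584145.9 ≈ 583531 mm ≈ 584 m.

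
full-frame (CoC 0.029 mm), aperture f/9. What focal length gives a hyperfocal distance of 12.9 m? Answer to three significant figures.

From H = f²/(N·c) + f, with f ≪ H: f ≈ √(H·N·c) = √(12900 × 9 × 0.029) = √3366.9 ≈ 58.02 mm.
Exact: f² + N·c·f − N·c·H = 0 ⇒ f = (−N·c + √((N·c)² + 4·N·c·H))/2 = (−0.261 + √13468)/2 ≈ 57.895 mm ≈ 57.9 mm.

57.9 mm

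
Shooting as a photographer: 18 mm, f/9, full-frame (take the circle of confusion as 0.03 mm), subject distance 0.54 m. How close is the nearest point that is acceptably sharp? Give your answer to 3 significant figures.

Hyperfocal distance H = f²/(N·c) + f = 18²/(9 × 0.03) + 18 = 324/0.27 + 18 ≈ 1218.0 mm ≈ 1.218 m.
Near limit Dn = s·(H − f)/(H + s − 2f) = 540 × (1218.0 − 18) / (1218.0 + 540 − 2 × 18) = 540 × 1200.0 / 1722.0 ≈ 376.31 mm.

376 mm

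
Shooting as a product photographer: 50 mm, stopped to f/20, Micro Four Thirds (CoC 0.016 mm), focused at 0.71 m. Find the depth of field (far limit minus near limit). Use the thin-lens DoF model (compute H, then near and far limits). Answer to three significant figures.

121 mm

Hyperfocal distance H = f²/(N·c) + f = 50²/(20 × 0.016) + 50 = 2500/0.32 + 50 ≈ 7862.5 mm ≈ 7.862 m.
Near limit Dn = s·(H − f)/(H + s − 2f) = 710 × (7862.5 − 50) / (7862.5 + 710 − 2 × 50) = 710 × 7812.5 / 8472.5 ≈ 654.69 mm.
Far limit Df = s·(H − f)/(H − s) = 710 × (7862.5 − 50) / (7862.5 − 710) = 710 × 7812.5 / 7152.5 ≈ 775.52 mm.
Depth of field = Df − Dn = 775.52 − 654.69 ≈ 120.83 mm.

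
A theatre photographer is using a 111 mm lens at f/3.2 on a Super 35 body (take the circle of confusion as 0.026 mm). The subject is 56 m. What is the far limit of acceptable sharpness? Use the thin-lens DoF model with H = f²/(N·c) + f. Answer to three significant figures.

Hyperfocal distance H = f²/(N·c) + f = 111²/(3.2 × 0.026) + 111 = 12321/0.0832 + 111 ≈ 148199.9 mm ≈ 148.2 m.
Far limit Df = s·(H − f)/(H − s) = 56000 × (148199.9 − 111) / (148199.9 − 56000) = 56000 × 148088.9 / 92199.9 ≈ 89946 mm ≈ 89.9 m.

89.9 m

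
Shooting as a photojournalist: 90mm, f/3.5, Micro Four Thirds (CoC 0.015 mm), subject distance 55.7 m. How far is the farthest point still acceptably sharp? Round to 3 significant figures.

Hyperfocal distance H = f²/(N·c) + f = 90²/(3.5 × 0.015) + 90 = 8100/0.0525 + 90 ≈ 154375.7 mm ≈ 154.4 m.
Far limit Df = s·(H − f)/(H − s) = 55700 × (154375.7 − 90) / (154375.7 − 55700) = 55700 × 154285.7 / 98675.7 ≈ 87090 mm ≈ 87.1 m.

87.1 m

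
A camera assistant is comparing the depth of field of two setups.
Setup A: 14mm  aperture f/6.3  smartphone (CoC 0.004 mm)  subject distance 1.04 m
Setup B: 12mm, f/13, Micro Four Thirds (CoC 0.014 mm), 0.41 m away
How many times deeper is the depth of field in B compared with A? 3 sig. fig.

1.98

Setup A: H = 14²/(6.3×0.004) + 14 ≈ 7791.8 mm; DoF = Df − Dn = 1198.04 − 918.80 ≈ 279.24 mm.
Setup B: H = 12²/(13×0.014) + 12 ≈ 803.2 mm; DoF = Df − Dn = 825.00 − 272.78 ≈ 552.22 mm.
Ratio = 552.22 / 279.24 ≈ 1.98.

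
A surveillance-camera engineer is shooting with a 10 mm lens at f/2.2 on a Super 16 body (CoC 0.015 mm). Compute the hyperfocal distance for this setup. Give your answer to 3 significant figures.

Hyperfocal distance H = f²/(N·c) + f = 10²/(2.2 × 0.015) + 10 = 100/0.033 + 10 ≈ 3040.3 mm ≈ 3.04 m.

3.04 m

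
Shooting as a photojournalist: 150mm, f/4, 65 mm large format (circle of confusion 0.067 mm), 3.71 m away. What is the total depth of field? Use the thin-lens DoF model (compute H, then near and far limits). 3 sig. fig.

315 mm

Hyperfocal distance H = f²/(N·c) + f = 150²/(4 × 0.067) + 150 = 22500/0.268 + 150 ≈ 84105.2 mm ≈ 84.11 m.
Near limit Dn = s·(H − f)/(H + s − 2f) = 3710 × (84105.2 − 150) / (84105.2 + 3710 − 2 × 150) = 3710 × 83955.2 / 87515.2 ≈ 3559.08 mm.
Far limit Df = s·(H − f)/(H − s) = 3710 × (84105.2 − 150) / (84105.2 − 3710) = 3710 × 83955.2 / 80395.2 ≈ 3874.28 mm.
Depth of field = Df − Dn = 3874.28 − 3559.08 ≈ 315.20 mm.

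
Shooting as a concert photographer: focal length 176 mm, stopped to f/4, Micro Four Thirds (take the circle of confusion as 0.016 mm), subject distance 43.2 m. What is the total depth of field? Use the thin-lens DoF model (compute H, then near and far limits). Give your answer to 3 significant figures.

Hyperfocal distance H = f²/(N·c) + f = 176²/(4 × 0.016) + 176 = 30976/0.064 + 176 ≈ 484176.0 mm ≈ 484.2 m.
Near limit Dn = s·(H − f)/(H + s − 2f) = 43200 × (484176.0 − 176) / (484176.0 + 43200 − 2 × 176) = 43200 × 484000.0 / 527024.0 ≈ 39673.3 mm.
Far limit Df = s·(H − f)/(H − s) = 43200 × (484176.0 − 176) / (484176.0 − 43200) = 43200 × 484000.0 / 440976.0 ≈ 47414.8 mm.
Depth of field = Df − Dn = 47414.8 − 39673.3 ≈ 7741.5 mm ≈ 7.74 m.

7.74 m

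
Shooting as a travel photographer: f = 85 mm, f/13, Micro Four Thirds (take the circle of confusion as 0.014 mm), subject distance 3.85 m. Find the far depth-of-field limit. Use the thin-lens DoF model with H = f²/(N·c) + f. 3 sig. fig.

Hyperfocal distance H = f²/(N·c) + f = 85²/(13 × 0.014) + 85 = 7225/0.182 + 85 ≈ 39782.8 mm ≈ 39.78 m.
Far limit Df = s·(H − f)/(H − s) = 3850 × (39782.8 − 85) / (39782.8 − 3850) = 3850 × 39697.8 / 35932.8 ≈ 4253.4 mm ≈ 4.25 m.

4.25 m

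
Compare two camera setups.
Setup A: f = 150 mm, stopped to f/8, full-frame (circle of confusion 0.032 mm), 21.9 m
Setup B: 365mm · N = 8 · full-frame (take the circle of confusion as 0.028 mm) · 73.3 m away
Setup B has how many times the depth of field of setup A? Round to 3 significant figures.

Setup A: H = 150²/(8×0.032) + 150 ≈ 88040.6 mm; DoF = Df − Dn = 29102 − 17556 ≈ 11546 mm.
Setup B: H = 365²/(8×0.028) + 365 ≈ 595119.5 mm; DoF = Df − Dn = 83545 − 65293 ≈ 18252 mm.
Ratio = 18252 / 11546 ≈ 1.58.

1.58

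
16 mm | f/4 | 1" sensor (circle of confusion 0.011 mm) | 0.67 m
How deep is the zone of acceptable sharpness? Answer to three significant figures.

153 mm

Hyperfocal distance H = f²/(N·c) + f = 16²/(4 × 0.011) + 16 = 256/0.044 + 16 ≈ 5834.2 mm ≈ 5.834 m.
Near limit Dn = s·(H − f)/(H + s − 2f) = 670 × (5834.2 − 16) / (5834.2 + 670 − 2 × 16) = 670 × 5818.2 / 6472.2 ≈ 602.30 mm.
Far limit Df = s·(H − f)/(H − s) = 670 × (5834.2 − 16) / (5834.2 − 670) = 670 × 5818.2 / 5164.2 ≈ 754.85 mm.
Depth of field = Df − Dn = 754.85 − 602.30 ≈ 152.55 mm.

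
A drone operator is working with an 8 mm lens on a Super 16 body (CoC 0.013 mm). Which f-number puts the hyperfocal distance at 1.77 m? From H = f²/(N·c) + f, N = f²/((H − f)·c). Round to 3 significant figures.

f/2.79

Rearrange H = f²/(N·c) + f for N: N = f² / ((H − f)·c).
N = 8² / ((1770 − 8) × 0.013) = 64 / 22.91 ≈ 2.79.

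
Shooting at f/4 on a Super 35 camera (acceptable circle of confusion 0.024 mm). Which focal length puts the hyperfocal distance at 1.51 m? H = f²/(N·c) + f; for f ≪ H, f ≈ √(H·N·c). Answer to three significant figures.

From H = f²/(N·c) + f, with f ≪ H: f ≈ √(H·N·c) = √(1510 × 4 × 0.024) = √144.96 ≈ 12.04 mm.
The +f correction barely moves this — solving exactly, f² + N·c·f − N·c·H = 0 ⇒ f = (−N·c + √((N·c)² + 4·N·c·H))/2 = (−0.096 + √579.85)/2 ≈ 11.992 mm, so f ≈ 12.0 mm.

12.0 mm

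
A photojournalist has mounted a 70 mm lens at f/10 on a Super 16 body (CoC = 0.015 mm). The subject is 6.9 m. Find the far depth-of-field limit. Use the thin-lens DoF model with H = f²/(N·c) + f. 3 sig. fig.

Hyperfocal distance H = f²/(N·c) + f = 70²/(10 × 0.015) + 70 = 4900/0.15 + 70 ≈ 32736.7 mm ≈ 32.74 m.
Far limit Df = s·(H − f)/(H − s) = 6900 × (32736.7 − 70) / (32736.7 − 6900) = 6900 × 32666.7 / 25836.7 ≈ 8724.0 mm ≈ 8.72 m.

8.72 m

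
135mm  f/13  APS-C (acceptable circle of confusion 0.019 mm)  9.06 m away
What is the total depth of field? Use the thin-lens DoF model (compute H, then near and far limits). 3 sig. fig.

Hyperfocal distance H = f²/(N·c) + f = 135²/(13 × 0.019) + 135 = 18225/0.247 + 135 ≈ 73920.4 mm ≈ 73.92 m.
Near limit Dn = s·(H − f)/(H + s − 2f) = 9060 × (73920.4 − 135) / (73920.4 + 9060 − 2 × 135) = 9060 × 73785.4 / 82710.4 ≈ 8082.4 mm.
Far limit Df = s·(H − f)/(H − s) = 9060 × (73920.4 − 135) / (73920.4 − 9060) = 9060 × 73785.4 / 64860.4 ≈ 10306.7 mm.
Depth of field = Df − Dn = 10306.7 − 8082.4 ≈ 2224.3 mm ≈ 2.22 m.

2.22 m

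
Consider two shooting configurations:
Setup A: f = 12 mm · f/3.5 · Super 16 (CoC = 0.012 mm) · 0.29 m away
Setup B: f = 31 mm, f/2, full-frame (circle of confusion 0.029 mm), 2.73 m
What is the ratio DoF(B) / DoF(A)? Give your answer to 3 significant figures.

Setup A: H = 12²/(3.5×0.012) + 12 ≈ 3440.6 mm; DoF = Df − Dn = 315.589 − 268.249 ≈ 47.340 mm.
Setup B: H = 31²/(2×0.029) + 31 ≈ 16600.0 mm; DoF = Df − Dn = 3261.24 − 2347.59 ≈ 913.65 mm.
Ratio = 913.65 / 47.340 ≈ 19.3.

19.3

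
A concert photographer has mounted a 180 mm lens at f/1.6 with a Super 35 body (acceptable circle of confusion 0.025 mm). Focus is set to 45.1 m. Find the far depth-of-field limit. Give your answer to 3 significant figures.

Hyperfocal distance H = f²/(N·c) + f = 180²/(1.6 × 0.025) + 180 = 32400/0.04 + 180 ≈ 810180.0 mm ≈ 810.2 m.
Far limit Df = s·(H − f)/(H − s) = 45100 × (810180.0 − 180) / (810180.0 − 45100) = 45100 × 810000.0 / 765080.0 ≈ 47748 mm ≈ 47.7 m.

47.7 m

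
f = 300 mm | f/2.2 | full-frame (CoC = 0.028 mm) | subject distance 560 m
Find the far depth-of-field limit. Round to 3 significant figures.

Hyperfocal distance H = f²/(N·c) + f = 300²/(2.2 × 0.028) + 300 = 90000/0.0616 + 300 ≈ 1461339.0 mm ≈ 1461 m.
Far limit Df = s·(H − f)/(H − s) = 560000 × (1461339.0 − 300) / (1461339.0 − 560000) = 560000 × 1461039.0 / 901339.0 ≈ 907740 mm ≈ 908 m.

908 m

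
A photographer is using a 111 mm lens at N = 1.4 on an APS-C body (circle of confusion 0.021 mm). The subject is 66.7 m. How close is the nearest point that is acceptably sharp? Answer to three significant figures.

Hyperfocal distance H = f²/(N·c) + f = 111²/(1.4 × 0.021) + 111 = 12321/0.0294 + 111 ≈ 419192.6 mm ≈ 419.2 m.
Near limit Dn = s·(H − f)/(H + s − 2f) = 66700 × (419192.6 − 111) / (419192.6 + 66700 − 2 × 111) = 66700 × 419081.6 / 485670.6 ≈ 57555 mm ≈ 57.6 m.

57.6 m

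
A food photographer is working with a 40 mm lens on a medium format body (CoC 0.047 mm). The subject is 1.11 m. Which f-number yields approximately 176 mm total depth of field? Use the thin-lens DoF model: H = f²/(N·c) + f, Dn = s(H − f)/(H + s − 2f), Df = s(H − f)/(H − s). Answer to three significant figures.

Write h = H − f = f²/(N·c). The thin-lens limits are Dn = s·h/(h + (s−f)) and Df = s·h/(h − (s−f)), so DoF = Df − Dn = 2·s·(s−f)·h / (h² − (s−f)²).
That is a quadratic in h: DoF·h² − 2·s·(s−f)·h − DoF·(s−f)² = 0 ⇒ h = (s−f)·(s + √(s² + DoF²)) / DoF = 1070 × (1110 + √(1110² + 176²)) / 176 = 1070 × (1110 + 1123.87) / 176 ≈ 13581 mm.
Then N = f²/(c·h) = 40² / (0.047 × 13581) = 1600 / 638.30 ≈ 2.51.

f/2.51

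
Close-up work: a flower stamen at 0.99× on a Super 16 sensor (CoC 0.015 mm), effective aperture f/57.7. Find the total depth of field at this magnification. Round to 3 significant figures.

At magnification m, DoF ≈ 2·N_eff·c/m² = 2 × 57.7 × 0.015 / 0.99² = 1.731 / 0.9801 ≈ 1.77 mm.

1.77 mm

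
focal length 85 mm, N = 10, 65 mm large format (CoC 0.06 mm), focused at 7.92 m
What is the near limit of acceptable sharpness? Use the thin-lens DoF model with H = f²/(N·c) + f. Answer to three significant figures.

4.80 m

Hyperfocal distance H = f²/(N·c) + f = 85²/(10 × 0.06) + 85 = 7225/0.6 + 85 ≈ 12126.7 mm ≈ 12.13 m.
Near limit Dn = s·(H − f)/(H + s − 2f) = 7920 × (12126.7 − 85) / (12126.7 + 7920 − 2 × 85) = 7920 × 12041.7 / 19876.7 ≈ 4798.1 mm ≈ 4.80 m.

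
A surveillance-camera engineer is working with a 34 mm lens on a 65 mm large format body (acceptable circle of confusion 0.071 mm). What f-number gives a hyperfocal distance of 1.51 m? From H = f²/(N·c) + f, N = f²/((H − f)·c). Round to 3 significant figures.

Rearrange H = f²/(N·c) + f for N: N = f² / ((H − f)·c).
N = 34² / ((1510 − 34) × 0.071) = 1156 / 104.8 ≈ 11.

f/11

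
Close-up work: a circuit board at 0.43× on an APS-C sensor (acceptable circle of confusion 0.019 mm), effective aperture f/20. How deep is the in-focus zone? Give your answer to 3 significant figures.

At magnification m, DoF ≈ 2·N_eff·c/m² = 2 × 20 × 0.019 / 0.43² = 0.76 / 0.1849 ≈ 4.11 mm.

4.11 mm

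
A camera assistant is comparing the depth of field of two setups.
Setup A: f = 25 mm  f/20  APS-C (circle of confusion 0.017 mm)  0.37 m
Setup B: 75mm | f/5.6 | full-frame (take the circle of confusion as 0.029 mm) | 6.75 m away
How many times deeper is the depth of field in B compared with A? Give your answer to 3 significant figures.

Setup A: H = 25²/(20×0.017) + 25 ≈ 1863.2 mm; DoF = Df − Dn = 455.49 − 311.53 ≈ 143.96 mm.
Setup B: H = 75²/(5.6×0.029) + 75 ≈ 34711.7 mm; DoF = Df − Dn = 8361.4 − 5659.4 ≈ 2702.0 mm.
Ratio = 2702.0 / 143.96 ≈ 18.8.

18.8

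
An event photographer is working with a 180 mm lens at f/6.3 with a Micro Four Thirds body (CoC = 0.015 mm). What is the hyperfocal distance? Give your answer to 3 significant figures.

Hyperfocal distance H = f²/(N·c) + f = 180²/(6.3 × 0.015) + 180 = 32400/0.0945 + 180 ≈ 343037.1 mm ≈ 343 m.

343 m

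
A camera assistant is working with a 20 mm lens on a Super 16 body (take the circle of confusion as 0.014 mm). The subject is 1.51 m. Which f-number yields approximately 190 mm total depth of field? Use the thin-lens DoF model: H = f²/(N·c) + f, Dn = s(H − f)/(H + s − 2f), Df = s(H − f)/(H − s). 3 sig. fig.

Write h = H − f = f²/(N·c). The thin-lens limits are Dn = s·h/(h + (s−f)) and Df = s·h/(h − (s−f)), so DoF = Df − Dn = 2·s·(s−f)·h / (h² − (s−f)²).
That is a quadratic in h: DoF·h² − 2·s·(s−f)·h − DoF·(s−f)² = 0 ⇒ h = (s−f)·(s + √(s² + DoF²)) / DoF = 1490 × (1510 + √(1510² + 190²)) / 190 = 1490 × (1510 + 1521.91) / 190 ≈ 23777 mm.
Then N = f²/(c·h) = 20² / (0.014 × 23777) = 400 / 332.87 ≈ 1.20.

f/1.20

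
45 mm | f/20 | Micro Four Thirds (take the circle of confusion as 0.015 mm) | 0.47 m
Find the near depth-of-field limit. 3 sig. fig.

Hyperfocal distance H = f²/(N·c) + f = 45²/(20 × 0.015) + 45 = 2025/0.3 + 45 ≈ 6795.0 mm ≈ 6.795 m.
Near limit Dn = s·(H − f)/(H + s − 2f) = 470 × (6795.0 − 45) / (6795.0 + 470 − 2 × 45) = 470 × 6750.0 / 7175.0 ≈ 442.16 mm.

442 mm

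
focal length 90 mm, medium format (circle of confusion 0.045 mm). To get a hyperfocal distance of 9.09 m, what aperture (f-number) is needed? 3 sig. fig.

f/20

Rearrange H = f²/(N·c) + f for N: N = f² / ((H − f)·c).
N = 90² / ((9090 − 90) × 0.045) = 8100 / 405.0 ≈ 20.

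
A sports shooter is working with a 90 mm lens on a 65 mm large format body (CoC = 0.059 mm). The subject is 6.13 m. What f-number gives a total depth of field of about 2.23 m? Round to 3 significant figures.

Write h = H − f = f²/(N·c). The thin-lens limits are Dn = s·h/(h + (s−f)) and Df = s·h/(h − (s−f)), so DoF = Df − Dn = 2·s·(s−f)·h / (h² − (s−f)²).
That is a quadratic in h: DoF·h² − 2·s·(s−f)·h − DoF·(s−f)² = 0 ⇒ h = (s−f)·(s + √(s² + DoF²)) / DoF = 6040 × (6130 + √(6130² + 2230²)) / 2230 = 6040 × (6130 + 6523.02) / 2230 ≈ 34271 mm.
Then N = f²/(c·h) = 90² / (0.059 × 34271) = 8100 / 2022.0 ≈ 4.01.

f/4.01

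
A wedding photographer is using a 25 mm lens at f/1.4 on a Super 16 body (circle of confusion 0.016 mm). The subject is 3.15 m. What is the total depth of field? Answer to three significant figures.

0.715 m

Hyperfocal distance H = f²/(N·c) + f = 25²/(1.4 × 0.016) + 25 = 625/0.0224 + 25 ≈ 27926.8 mm ≈ 27.93 m.
Near limit Dn = s·(H − f)/(H + s − 2f) = 3150 × (27926.8 − 25) / (27926.8 + 3150 − 2 × 25) = 3150 × 27901.8 / 31026.8 ≈ 2832.73 mm.
Far limit Df = s·(H − f)/(H − s) = 3150 × (27926.8 − 25) / (27926.8 − 3150) = 3150 × 27901.8 / 24776.8 ≈ 3547.30 mm.
Depth of field = Df − Dn = 3547.30 − 2832.73 ≈ 714.57 mm ≈ 0.715 m.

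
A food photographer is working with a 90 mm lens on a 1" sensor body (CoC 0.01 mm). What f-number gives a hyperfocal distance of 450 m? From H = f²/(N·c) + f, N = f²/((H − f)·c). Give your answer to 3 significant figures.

f/1.80

Rearrange H = f²/(N·c) + f for N: N = f² / ((H − f)·c).
N = 90² / ((450000 − 90) × 0.01) = 8100 / 4499 ≈ 1.80.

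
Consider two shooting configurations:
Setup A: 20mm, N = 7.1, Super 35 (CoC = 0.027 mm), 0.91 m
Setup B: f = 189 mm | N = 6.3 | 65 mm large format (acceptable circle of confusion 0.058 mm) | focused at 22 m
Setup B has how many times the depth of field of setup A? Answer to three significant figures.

Setup A: H = 20²/(7.1×0.027) + 20 ≈ 2106.6 mm; DoF = Df − Dn = 1586.84 − 637.91 ≈ 948.93 mm.
Setup B: H = 189²/(6.3×0.058) + 189 ≈ 97947.6 mm; DoF = Df − Dn = 28318 − 17987 ≈ 10331 mm.
Ratio = 10331 / 948.93 ≈ 10.9.

10.9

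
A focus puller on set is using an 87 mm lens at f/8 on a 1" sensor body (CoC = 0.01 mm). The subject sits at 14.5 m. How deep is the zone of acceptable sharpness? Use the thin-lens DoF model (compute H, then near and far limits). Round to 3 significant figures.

Hyperfocal distance H = f²/(N·c) + f = 87²/(8 × 0.01) + 87 = 7569/0.08 + 87 ≈ 94699.5 mm ≈ 94.70 m.
Near limit Dn = s·(H − f)/(H + s − 2f) = 14500 × (94699.5 − 87) / (94699.5 + 14500 − 2 × 87) = 14500 × 94612.5 / 109025.5 ≈ 12583.1 mm.
Far limit Df = s·(H − f)/(H − s) = 14500 × (94699.5 − 87) / (94699.5 − 14500) = 14500 × 94612.5 / 80199.5 ≈ 17105.9 mm.
Depth of field = Df − Dn = 17105.9 − 12583.1 ≈ 4522.8 mm ≈ 4.52 m.

4.52 m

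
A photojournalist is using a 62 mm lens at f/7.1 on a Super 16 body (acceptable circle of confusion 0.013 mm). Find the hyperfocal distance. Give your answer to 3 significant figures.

Hyperfocal distance H = f²/(N·c) + f = 62²/(7.1 × 0.013) + 62 = 3844/0.0923 + 62 ≈ 41708.8 mm ≈ 41.7 m.

41.7 m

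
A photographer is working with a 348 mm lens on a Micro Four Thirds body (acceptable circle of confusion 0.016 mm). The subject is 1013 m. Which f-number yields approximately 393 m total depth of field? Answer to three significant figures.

Write h = H − f = f²/(N·c). The thin-lens limits are Dn = s·h/(h + (s−f)) and Df = s·h/(h − (s−f)), so DoF = Df − Dn = 2·s·(s−f)·h / (h² − (s−f)²).
That is a quadratic in h: DoF·h² − 2·s·(s−f)·h − DoF·(s−f)² = 0 ⇒ h = (s−f)·(s + √(s² + DoF²)) / DoF = 1012652 × (1013000 + √(1013000² + 393000²)) / 393000 = 1012652 × (1013000 + 1086562) / 393000 ≈ 5409990 mm.
Then N = f²/(c·h) = 348² / (0.016 × 5409990) = 121104 / 86560 ≈ 1.40.

f/1.40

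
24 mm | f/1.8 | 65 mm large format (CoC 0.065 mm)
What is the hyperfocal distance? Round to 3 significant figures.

Hyperfocal distance H = f²/(N·c) + f = 24²/(1.8 × 0.065) + 24 = 576/0.117 + 24 ≈ 4947.1 mm ≈ 4.95 m.

4.95 m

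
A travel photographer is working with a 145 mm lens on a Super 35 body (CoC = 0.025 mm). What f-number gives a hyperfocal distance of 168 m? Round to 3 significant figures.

Rearrange H = f²/(N·c) + f for N: N = f² / ((H − f)·c).
N = 145² / ((168000 − 145) × 0.025) = 21025 / 4196 ≈ 5.01.

f/5.01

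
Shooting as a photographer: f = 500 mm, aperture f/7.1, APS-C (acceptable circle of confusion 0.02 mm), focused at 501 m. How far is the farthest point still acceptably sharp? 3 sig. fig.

Hyperfocal distance H = f²/(N·c) + f = 500²/(7.1 × 0.02) + 500 = 250000/0.142 + 500 ≈ 1761063.4 mm ≈ 1761 m.
Far limit Df = s·(H − f)/(H − s) = 501000 × (1761063.4 − 500) / (1761063.4 − 501000) = 501000 × 1760563.4 / 1260063.4 ≈ 699998 mm ≈ 700 m.

700 m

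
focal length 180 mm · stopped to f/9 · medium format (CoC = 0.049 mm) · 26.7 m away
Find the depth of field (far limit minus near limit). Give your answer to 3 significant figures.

22.2 m

Hyperfocal distance H = f²/(N·c) + f = 180²/(9 × 0.049) + 180 = 32400/0.441 + 180 ≈ 73649.4 mm ≈ 73.65 m.
Near limit Dn = s·(H − f)/(H + s − 2f) = 26700 × (73649.4 − 180) / (73649.4 + 26700 − 2 × 180) = 26700 × 73469.4 / 99989.4 ≈ 19618 mm.
Far limit Df = s·(H − f)/(H − s) = 26700 × (73649.4 − 180) / (73649.4 − 26700) = 26700 × 73469.4 / 46949.4 ≈ 41782 mm.
Depth of field = Df − Dn = 41782 − 19618 ≈ 22164 mm ≈ 22.2 m.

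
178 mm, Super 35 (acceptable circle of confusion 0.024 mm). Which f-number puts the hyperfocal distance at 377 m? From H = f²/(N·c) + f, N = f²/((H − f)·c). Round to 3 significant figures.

f/3.50

Rearrange H = f²/(N·c) + f for N: N = f² / ((H − f)·c).
N = 178² / ((377000 − 178) × 0.024) = 31684 / 9044 ≈ 3.50.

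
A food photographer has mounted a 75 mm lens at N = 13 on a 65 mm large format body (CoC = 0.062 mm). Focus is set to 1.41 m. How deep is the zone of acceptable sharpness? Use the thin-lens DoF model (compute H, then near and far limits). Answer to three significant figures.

0.560 m

Hyperfocal distance H = f²/(N·c) + f = 75²/(13 × 0.062) + 75 = 5625/0.806 + 75 ≈ 7053.9 mm ≈ 7.054 m.
Near limit Dn = s·(H − f)/(H + s − 2f) = 1410 × (7053.9 − 75) / (7053.9 + 1410 − 2 × 75) = 1410 × 6978.9 / 8313.9 ≈ 1183.59 mm.
Far limit Df = s·(H − f)/(H − s) = 1410 × (7053.9 − 75) / (7053.9 − 1410) = 1410 × 6978.9 / 5643.9 ≈ 1743.52 mm.
Depth of field = Df − Dn = 1743.52 − 1183.59 ≈ 559.93 mm ≈ 0.560 m.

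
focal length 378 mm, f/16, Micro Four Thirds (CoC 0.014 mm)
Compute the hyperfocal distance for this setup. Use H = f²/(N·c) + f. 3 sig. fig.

Hyperfocal distance H = f²/(N·c) + f = 378²/(16 × 0.014) + 378 = 142884/0.224 + 378 ≈ 638253.0 mm ≈ 638 m.

638 m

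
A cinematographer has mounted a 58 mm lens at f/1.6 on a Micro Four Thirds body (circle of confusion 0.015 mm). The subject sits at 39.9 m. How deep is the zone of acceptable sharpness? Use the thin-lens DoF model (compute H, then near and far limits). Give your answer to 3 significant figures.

Hyperfocal distance H = f²/(N·c) + f = 58²/(1.6 × 0.015) + 58 = 3364/0.024 + 58 ≈ 140224.7 mm ≈ 140.2 m.
Near limit Dn = s·(H − f)/(H + s − 2f) = 39900 × (140224.7 − 58) / (140224.7 + 39900 − 2 × 58) = 39900 × 140166.7 / 180008.7 ≈ 31069 mm.
Far limit Df = s·(H − f)/(H − s) = 39900 × (140224.7 − 58) / (140224.7 − 39900) = 39900 × 140166.7 / 100324.7 ≈ 55746 mm.
Depth of field = Df − Dn = 55746 − 31069 ≈ 24677 mm ≈ 24.7 m.

24.7 m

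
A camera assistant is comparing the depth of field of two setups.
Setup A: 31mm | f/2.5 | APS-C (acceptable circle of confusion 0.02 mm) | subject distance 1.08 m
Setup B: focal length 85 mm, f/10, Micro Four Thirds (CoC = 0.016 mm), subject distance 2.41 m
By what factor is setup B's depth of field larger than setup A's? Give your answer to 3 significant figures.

Setup A: H = 31²/(2.5×0.02) + 31 ≈ 19251.0 mm; DoF = Df − Dn = 1142.35 − 1024.11 ≈ 118.24 mm.
Setup B: H = 85²/(10×0.016) + 85 ≈ 45241.2 mm; DoF = Df − Dn = 2540.82 − 2291.99 ≈ 248.83 mm.
Ratio = 248.83 / 118.24 ≈ 2.10.

2.10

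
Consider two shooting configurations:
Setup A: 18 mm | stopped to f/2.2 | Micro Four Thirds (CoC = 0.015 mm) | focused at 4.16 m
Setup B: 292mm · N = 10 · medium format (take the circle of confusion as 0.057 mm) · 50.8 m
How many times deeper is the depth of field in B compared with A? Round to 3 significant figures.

Setup A: H = 18²/(2.2×0.015) + 18 ≈ 9836.2 mm; DoF = Df − Dn = 7195.6 − 2925.7 ≈ 4269.9 mm.
Setup B: H = 292²/(10×0.057) + 292 ≈ 149878.0 mm; DoF = Df − Dn = 76697 − 37977 ≈ 38720 mm.
Ratio = 38720 / 4269.9 ≈ 9.07.

9.07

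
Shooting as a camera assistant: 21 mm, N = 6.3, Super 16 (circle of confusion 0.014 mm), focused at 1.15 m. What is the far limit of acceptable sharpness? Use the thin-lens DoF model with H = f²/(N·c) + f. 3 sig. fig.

1.49 m

Hyperfocal distance H = f²/(N·c) + f = 21²/(6.3 × 0.014) + 21 = 441/0.0882 + 21 ≈ 5021.0 mm ≈ 5.021 m.
Far limit Df = s·(H − f)/(H − s) = 1150 × (5021.0 − 21) / (5021.0 − 1150) = 1150 × 5000.0 / 3871.0 ≈ 1485.4 mm ≈ 1.49 m.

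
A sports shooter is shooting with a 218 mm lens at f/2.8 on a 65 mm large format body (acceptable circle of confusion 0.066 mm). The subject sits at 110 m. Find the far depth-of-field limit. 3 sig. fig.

192 m

Hyperfocal distance H = f²/(N·c) + f = 218²/(2.8 × 0.066) + 218 = 47524/0.1848 + 218 ≈ 257382.5 mm ≈ 257.4 m.
Far limit Df = s·(H − f)/(H − s) = 110000 × (257382.5 − 218) / (257382.5 − 110000) = 110000 × 257164.5 / 147382.5 ≈ 191937 mm ≈ 192 m.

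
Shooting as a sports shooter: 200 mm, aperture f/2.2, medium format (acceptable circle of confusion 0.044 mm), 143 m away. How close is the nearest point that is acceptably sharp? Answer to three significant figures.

Hyperfocal distance H = f²/(N·c) + f = 200²/(2.2 × 0.044) + 200 = 40000/0.0968 + 200 ≈ 413423.1 mm ≈ 413.4 m.
Near limit Dn = s·(H − f)/(H + s − 2f) = 143000 × (413423.1 − 200) / (413423.1 + 143000 − 2 × 200) = 143000 × 413223.1 / 556023.1 ≈ 106274 mm ≈ 106 m.

106 m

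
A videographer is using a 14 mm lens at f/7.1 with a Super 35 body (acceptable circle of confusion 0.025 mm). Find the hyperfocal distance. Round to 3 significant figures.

Hyperfocal distance H = f²/(N·c) + f = 14²/(7.1 × 0.025) + 14 = 196/0.1775 + 14 ≈ 1118.2 mm ≈ 1.12 m.

1.12 m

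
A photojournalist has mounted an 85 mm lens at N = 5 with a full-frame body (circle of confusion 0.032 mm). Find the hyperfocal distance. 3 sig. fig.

Hyperfocal distance H = f²/(N·c) + f = 85²/(5 × 0.032) + 85 = 7225/0.16 + 85 ≈ 45241.2 mm ≈ 45.2 m.

45.2 m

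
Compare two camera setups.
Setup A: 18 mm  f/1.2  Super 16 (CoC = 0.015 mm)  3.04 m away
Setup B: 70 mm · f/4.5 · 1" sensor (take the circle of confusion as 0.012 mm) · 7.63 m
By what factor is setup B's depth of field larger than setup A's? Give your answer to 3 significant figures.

1.22

Setup A: H = 18²/(1.2×0.015) + 18 ≈ 18018.0 mm; DoF = Df − Dn = 3653.4 − 2603.0 ≈ 1050.4 mm.
Setup B: H = 70²/(4.5×0.012) + 70 ≈ 90810.7 mm; DoF = Df − Dn = 8323.5 − 7043.2 ≈ 1280.3 mm.
Ratio = 1280.3 / 1050.4 ≈ 1.22.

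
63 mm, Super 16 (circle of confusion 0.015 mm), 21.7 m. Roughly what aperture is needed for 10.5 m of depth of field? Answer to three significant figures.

Write h = H − f = f²/(N·c). The thin-lens limits are Dn = s·h/(h + (s−f)) and Df = s·h/(h − (s−f)), so DoF = Df − Dn = 2·s·(s−f)·h / (h² − (s−f)²).
That is a quadratic in h: DoF·h² − 2·s·(s−f)·h − DoF·(s−f)² = 0 ⇒ h = (s−f)·(s + √(s² + DoF²)) / DoF = 21637 × (21700 + √(21700² + 10500²)) / 10500 = 21637 × (21700 + 24106.8) / 10500 ≈ 94393 mm.
Then N = f²/(c·h) = 63² / (0.015 × 94393) = 3969 / 1415.9 ≈ 2.80.

f/2.80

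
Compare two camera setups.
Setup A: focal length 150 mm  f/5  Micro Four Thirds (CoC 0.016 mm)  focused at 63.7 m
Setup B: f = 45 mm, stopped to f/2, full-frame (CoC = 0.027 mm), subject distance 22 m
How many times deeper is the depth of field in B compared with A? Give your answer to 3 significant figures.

Setup A: H = 150²/(5×0.016) + 150 ≈ 281400.0 mm; DoF = Df − Dn = 82295 − 51959 ≈ 30336 mm.
Setup B: H = 45²/(2×0.027) + 45 ≈ 37545.0 mm; DoF = Df − Dn = 53072 − 13876 ≈ 39196 mm.
Ratio = 39196 / 30336 ≈ 1.29.

1.29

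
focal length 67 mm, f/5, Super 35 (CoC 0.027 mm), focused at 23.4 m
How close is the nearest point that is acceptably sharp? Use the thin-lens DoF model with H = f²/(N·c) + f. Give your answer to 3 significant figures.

Hyperfocal distance H = f²/(N·c) + f = 67²/(5 × 0.027) + 67 = 4489/0.135 + 67 ≈ 33318.9 mm ≈ 33.32 m.
Near limit Dn = s·(H − f)/(H + s − 2f) = 23400 × (33318.9 − 67) / (33318.9 + 23400 − 2 × 67) = 23400 × 33251.9 / 56584.9 ≈ 13751 mm ≈ 13.8 m.

13.8 m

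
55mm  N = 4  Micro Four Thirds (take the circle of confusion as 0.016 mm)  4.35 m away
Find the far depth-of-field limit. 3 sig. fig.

4.78 m

Hyperfocal distance H = f²/(N·c) + f = 55²/(4 × 0.016) + 55 = 3025/0.064 + 55 ≈ 47320.6 mm ≈ 47.32 m.
Far limit Df = s·(H − f)/(H − s) = 4350 × (47320.6 − 55) / (47320.6 − 4350) = 4350 × 47265.6 / 42970.6 ≈ 4784.8 mm ≈ 4.78 m.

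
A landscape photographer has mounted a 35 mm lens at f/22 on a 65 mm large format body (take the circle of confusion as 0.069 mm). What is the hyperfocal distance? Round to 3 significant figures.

0.842 m

Hyperfocal distance H = f²/(N·c) + f = 35²/(22 × 0.069) + 35 = 1225/1.518 + 35 ≈ 842.0 mm ≈ 0.842 m.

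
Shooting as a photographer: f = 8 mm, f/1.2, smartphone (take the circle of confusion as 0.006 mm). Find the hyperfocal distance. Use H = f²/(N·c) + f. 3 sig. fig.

Hyperfocal distance H = f²/(N·c) + f = 8²/(1.2 × 0.006) + 8 = 64/0.0072 + 8 ≈ 8896.9 mm ≈ 8.90 m.

8.90 m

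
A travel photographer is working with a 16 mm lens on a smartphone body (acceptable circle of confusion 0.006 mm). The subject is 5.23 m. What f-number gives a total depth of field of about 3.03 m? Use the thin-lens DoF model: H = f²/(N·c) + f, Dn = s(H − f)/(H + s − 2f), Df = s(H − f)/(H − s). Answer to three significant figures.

f/2.20

Write h = H − f = f²/(N·c). The thin-lens limits are Dn = s·h/(h + (s−f)) and Df = s·h/(h − (s−f)), so DoF = Df − Dn = 2·s·(s−f)·h / (h² − (s−f)²).
That is a quadratic in h: DoF·h² − 2·s·(s−f)·h − DoF·(s−f)² = 0 ⇒ h = (s−f)·(s + √(s² + DoF²)) / DoF = 5214 × (5230 + √(5230² + 3030²)) / 3030 = 5214 × (5230 + 6044.32) / 3030 ≈ 19401 mm.
Then N = f²/(c·h) = 16² / (0.006 × 19401) = 256 / 116.40 ≈ 2.20.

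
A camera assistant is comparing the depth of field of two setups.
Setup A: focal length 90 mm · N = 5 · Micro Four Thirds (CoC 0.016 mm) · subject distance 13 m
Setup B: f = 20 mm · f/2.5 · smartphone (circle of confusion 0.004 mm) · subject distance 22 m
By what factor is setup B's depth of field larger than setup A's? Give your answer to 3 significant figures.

10.3

Setup A: H = 90²/(5×0.016) + 90 ≈ 101340.0 mm; DoF = Df − Dn = 14899.8 − 11529.9 ≈ 3369.9 mm.
Setup B: H = 20²/(2.5×0.004) + 20 ≈ 40020.0 mm; DoF = Df − Dn = 48835 − 14198 ≈ 34637 mm.
Ratio = 34637 / 3369.9 ≈ 10.3.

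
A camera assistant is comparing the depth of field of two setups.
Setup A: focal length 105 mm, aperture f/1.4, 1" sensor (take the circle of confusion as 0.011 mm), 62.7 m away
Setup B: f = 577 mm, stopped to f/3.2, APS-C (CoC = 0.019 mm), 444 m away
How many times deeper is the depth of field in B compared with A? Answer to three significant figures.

Setup A: H = 105²/(1.4×0.011) + 105 ≈ 716014.1 mm; DoF = Df − Dn = 68707 − 57659 ≈ 11048 mm.
Setup B: H = 577²/(3.2×0.019) + 577 ≈ 5476382.9 mm; DoF = Df − Dn = 483123 − 410739 ≈ 72384 mm.
Ratio = 72384 / 11048 ≈ 6.55.

6.55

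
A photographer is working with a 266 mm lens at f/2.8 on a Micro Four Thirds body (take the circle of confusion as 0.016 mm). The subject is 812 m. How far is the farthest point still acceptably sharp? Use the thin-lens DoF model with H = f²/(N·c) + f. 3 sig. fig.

Hyperfocal distance H = f²/(N·c) + f = 266²/(2.8 × 0.016) + 266 = 70756/0.0448 + 266 ≈ 1579641.0 mm ≈ 1580 m.
Far limit Df = s·(H − f)/(H − s) = 812000 × (1579641.0 − 266) / (1579641.0 − 812000) = 812000 × 1579375.0 / 767641.0 ≈ 1670641 mm ≈ 1670 m.

1670 m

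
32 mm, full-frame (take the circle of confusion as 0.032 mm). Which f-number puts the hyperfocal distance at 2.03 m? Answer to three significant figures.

Rearrange H = f²/(N·c) + f for N: N = f² / ((H − f)·c).
N = 32² / ((2030 − 32) × 0.032) = 1024 / 63.94 ≈ 16.

f/16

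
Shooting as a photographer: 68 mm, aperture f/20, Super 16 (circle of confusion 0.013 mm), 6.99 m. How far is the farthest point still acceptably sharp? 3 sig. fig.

Hyperfocal distance H = f²/(N·c) + f = 68²/(20 × 0.013) + 68 = 4624/0.26 + 68 ≈ 17852.6 mm ≈ 17.85 m.
Far limit Df = s·(H − f)/(H − s) = 6990 × (17852.6 − 68) / (17852.6 − 6990) = 6990 × 17784.6 / 10862.6 ≈ 11444 mm ≈ 11.4 m.

11.4 m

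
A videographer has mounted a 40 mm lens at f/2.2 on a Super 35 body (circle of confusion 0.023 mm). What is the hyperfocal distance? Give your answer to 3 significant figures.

Hyperfocal distance H = f²/(N·c) + f = 40²/(2.2 × 0.023) + 40 = 1600/0.0506 + 40 ≈ 31660.6 mm ≈ 31.7 m.

31.7 m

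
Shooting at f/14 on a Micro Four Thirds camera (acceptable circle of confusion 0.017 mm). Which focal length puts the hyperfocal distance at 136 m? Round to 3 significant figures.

180 mm

From H = f²/(N·c) + f, with f ≪ H: f ≈ √(H·N·c) = √(136000 × 14 × 0.017) = √32368 ≈ 179.9 mm.
The +f correction barely moves this — solving exactly, f² + N·c·f − N·c·H = 0 ⇒ f = (−N·c + √((N·c)² + 4·N·c·H))/2 = (−0.238 + √129472)/2 ≈ 179.79 mm, so f ≈ 180 mm.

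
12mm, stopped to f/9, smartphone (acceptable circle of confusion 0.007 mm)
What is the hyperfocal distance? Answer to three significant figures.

Hyperfocal distance H = f²/(N·c) + f = 12²/(9 × 0.007) + 12 = 144/0.063 + 12 ≈ 2297.7 mm ≈ 2.30 m.

2.30 m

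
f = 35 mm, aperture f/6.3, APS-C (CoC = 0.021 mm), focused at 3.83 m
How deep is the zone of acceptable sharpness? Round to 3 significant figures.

Hyperfocal distance H = f²/(N·c) + f = 35²/(6.3 × 0.021) + 35 = 1225/0.1323 + 35 ≈ 9294.3 mm ≈ 9.294 m.
Near limit Dn = s·(H − f)/(H + s − 2f) = 3830 × (9294.3 − 35) / (9294.3 + 3830 − 2 × 35) = 3830 × 9259.3 / 13054.3 ≈ 2716.6 mm.
Far limit Df = s·(H − f)/(H − s) = 3830 × (9294.3 − 35) / (9294.3 − 3830) = 3830 × 9259.3 / 5464.3 ≈ 6490.0 mm.
Depth of field = Df − Dn = 6490.0 − 2716.6 ≈ 3773.4 mm ≈ 3.77 m.

3.77 m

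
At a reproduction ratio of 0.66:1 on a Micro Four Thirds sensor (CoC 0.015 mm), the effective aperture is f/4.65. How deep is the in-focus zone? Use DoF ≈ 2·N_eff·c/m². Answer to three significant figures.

0.320 mm

At magnification m, DoF ≈ 2·N_eff·c/m² = 2 × 4.65 × 0.015 / 0.66² = 0.1395 / 0.4356 ≈ 0.32 mm.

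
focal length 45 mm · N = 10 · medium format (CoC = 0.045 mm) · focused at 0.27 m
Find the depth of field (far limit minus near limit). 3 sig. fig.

27.1 mm

Hyperfocal distance H = f²/(N·c) + f = 45²/(10 × 0.045) + 45 = 2025/0.45 + 45 ≈ 4545.0 mm ≈ 4.545 m.
Near limit Dn = s·(H − f)/(H + s − 2f) = 270 × (4545.0 − 45) / (4545.0 + 270 − 2 × 45) = 270 × 4500.0 / 4725.0 ≈ 257.143 mm.
Far limit Df = s·(H − f)/(H − s) = 270 × (4545.0 − 45) / (4545.0 − 270) = 270 × 4500.0 / 4275.0 ≈ 284.211 mm.
Depth of field = Df − Dn = 284.211 − 257.143 ≈ 27.068 mm.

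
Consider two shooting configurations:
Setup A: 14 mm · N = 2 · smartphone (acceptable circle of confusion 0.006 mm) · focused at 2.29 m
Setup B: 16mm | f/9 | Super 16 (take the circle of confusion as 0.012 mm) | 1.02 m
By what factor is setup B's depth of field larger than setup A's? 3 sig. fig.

1.62

Setup A: H = 14²/(2×0.006) + 14 ≈ 16347.3 mm; DoF = Df − Dn = 2660.77 − 2009.92 ≈ 650.85 mm.
Setup B: H = 16²/(9×0.012) + 16 ≈ 2386.4 mm; DoF = Df − Dn = 1769.5 − 716.5 ≈ 1053.0 mm.
Ratio = 1053.0 / 650.85 ≈ 1.62.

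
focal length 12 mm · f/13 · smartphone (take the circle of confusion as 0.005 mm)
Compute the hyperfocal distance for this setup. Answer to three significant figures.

2.23 m

Hyperfocal distance H = f²/(N·c) + f = 12²/(13 × 0.005) + 12 = 144/0.065 + 12 ≈ 2227.4 mm ≈ 2.23 m.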